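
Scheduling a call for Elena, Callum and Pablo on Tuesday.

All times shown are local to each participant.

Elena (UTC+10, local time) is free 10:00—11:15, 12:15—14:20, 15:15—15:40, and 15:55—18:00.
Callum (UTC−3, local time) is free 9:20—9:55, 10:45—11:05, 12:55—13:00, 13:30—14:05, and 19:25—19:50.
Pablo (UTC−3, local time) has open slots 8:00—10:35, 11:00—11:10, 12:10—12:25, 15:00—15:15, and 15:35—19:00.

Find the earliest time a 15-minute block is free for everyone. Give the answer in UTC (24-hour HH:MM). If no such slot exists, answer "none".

none

Elena → UTC: 00:00–01:15, 02:15–04:20, 05:15–05:40, 05:55–08:00.
Callum → UTC: 12:20–12:55, 13:45–14:05, 15:55–16:00, 16:30–17:05, 22:25–22:50.
Pablo → UTC: 11:00–13:35, 14:00–14:10, 15:10–15:25, 18:00–18:15, 18:35–22:00.
Elena ∩ Callum: (none).
Elena ∩ Callum ∩ Pablo: (none).
Windows ≥ 15 min: (none).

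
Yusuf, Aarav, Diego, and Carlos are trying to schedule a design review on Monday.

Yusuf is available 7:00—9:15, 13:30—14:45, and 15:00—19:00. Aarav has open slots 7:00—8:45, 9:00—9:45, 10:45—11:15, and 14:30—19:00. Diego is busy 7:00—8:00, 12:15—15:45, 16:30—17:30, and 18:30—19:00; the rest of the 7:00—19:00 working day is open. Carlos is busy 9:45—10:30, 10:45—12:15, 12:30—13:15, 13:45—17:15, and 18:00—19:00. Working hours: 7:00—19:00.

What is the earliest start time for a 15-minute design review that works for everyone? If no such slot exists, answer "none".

08:00

Diego free within 07:00–19:00: 08:00–12:15, 15:45–16:30, 17:30–18:30.
Carlos free within 07:00–19:00: 07:00–09:45, 10:30–10:45, 12:15–12:30, 13:15–13:45, 17:15–18:00.
Yusuf ∩ Aarav: 07:00–08:45, 09:00–09:15, 14:30–14:45, 15:00–19:00.
Yusuf ∩ Aarav ∩ Diego: 08:00–08:45, 09:00–09:15, 15:45–16:30, 17:30–18:30.
Yusuf ∩ Aarav ∩ Diego ∩ Carlos: 08:00–08:45, 09:00–09:15, 17:30–18:00.
Windows ≥ 15 min: 08:00–08:45, 09:00–09:15, 17:30–18:00.
Earliest such window starts at 08:00.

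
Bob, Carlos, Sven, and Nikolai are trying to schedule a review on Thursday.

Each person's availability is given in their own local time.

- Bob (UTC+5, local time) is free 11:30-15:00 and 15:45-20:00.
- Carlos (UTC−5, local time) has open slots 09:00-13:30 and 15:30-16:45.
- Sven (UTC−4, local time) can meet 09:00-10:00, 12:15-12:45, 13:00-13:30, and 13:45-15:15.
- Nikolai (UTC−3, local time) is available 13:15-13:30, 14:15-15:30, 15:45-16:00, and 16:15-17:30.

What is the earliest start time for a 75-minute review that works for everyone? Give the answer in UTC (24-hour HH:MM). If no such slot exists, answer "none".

none

Bob → UTC: 06:30–10:00, 10:45–15:00.
Carlos → UTC: 14:00–18:30, 20:30–21:45.
Sven → UTC: 13:00–14:00, 16:15–16:45, 17:00–17:30, 17:45–19:15.
Nikolai → UTC: 16:15–16:30, 17:15–18:30, 18:45–19:00, 19:15–20:30.
Bob ∩ Carlos: 14:00–15:00.
Bob ∩ Carlos ∩ Sven: (none).
Bob ∩ Carlos ∩ Sven ∩ Nikolai: (none).
Windows ≥ 75 min: (none).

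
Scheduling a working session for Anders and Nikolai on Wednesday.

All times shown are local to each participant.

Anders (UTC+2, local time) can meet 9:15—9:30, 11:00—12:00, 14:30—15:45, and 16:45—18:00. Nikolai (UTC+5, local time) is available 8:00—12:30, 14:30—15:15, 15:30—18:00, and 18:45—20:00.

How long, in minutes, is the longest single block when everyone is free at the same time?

30 minutes

Anders → UTC: 07:15–07:30, 09:00–10:00, 12:30–13:45, 14:45–16:00.
Nikolai → UTC: 03:00–07:30, 09:30–10:15, 10:30–13:00, 13:45–15:00.
Anders ∩ Nikolai: 07:15–07:30, 09:30–10:00, 12:30–13:00, 14:45–15:00.
Common window lengths: 15, 30, 30, 15 min; longest is 30.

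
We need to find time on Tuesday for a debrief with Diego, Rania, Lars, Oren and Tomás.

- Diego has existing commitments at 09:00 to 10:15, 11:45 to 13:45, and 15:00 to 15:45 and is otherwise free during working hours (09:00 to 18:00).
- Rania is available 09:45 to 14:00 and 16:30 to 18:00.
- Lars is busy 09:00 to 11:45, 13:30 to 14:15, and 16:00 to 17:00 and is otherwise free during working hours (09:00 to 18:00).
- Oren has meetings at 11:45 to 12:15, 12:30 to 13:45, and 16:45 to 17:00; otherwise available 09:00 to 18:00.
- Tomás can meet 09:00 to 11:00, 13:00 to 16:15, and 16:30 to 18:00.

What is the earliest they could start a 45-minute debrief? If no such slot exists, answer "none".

Diego free within 09:00–18:00: 10:15–11:45, 13:45–15:00, 15:45–18:00.
Lars free within 09:00–18:00: 11:45–13:30, 14:15–16:00, 17:00–18:00.
Oren free within 09:00–18:00: 09:00–11:45, 12:15–12:30, 13:45–16:45, 17:00–18:00.
Diego ∩ Rania: 10:15–11:45, 13:45–14:00, 16:30–18:00.
Diego ∩ Rania ∩ Lars: 17:00–18:00.
Diego ∩ Rania ∩ Lars ∩ Oren: 17:00–18:00.
Diego ∩ Rania ∩ Lars ∩ Oren ∩ Tomás: 17:00–18:00.
Windows ≥ 45 min: 17:00–18:00.
Earliest such window starts at 17:00.

17:00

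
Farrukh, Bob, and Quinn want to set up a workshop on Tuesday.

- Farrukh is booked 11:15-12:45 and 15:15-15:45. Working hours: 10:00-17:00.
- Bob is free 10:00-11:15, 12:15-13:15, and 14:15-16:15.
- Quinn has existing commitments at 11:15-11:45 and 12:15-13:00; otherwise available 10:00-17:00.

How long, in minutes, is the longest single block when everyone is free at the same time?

75 minutes

Farrukh free within 10:00–17:00: 10:00–11:15, 12:45–15:15, 15:45–17:00.
Quinn free within 10:00–17:00: 10:00–11:15, 11:45–12:15, 13:00–17:00.
Farrukh ∩ Bob: 10:00–11:15, 12:45–13:15, 14:15–15:15, 15:45–16:15.
Farrukh ∩ Bob ∩ Quinn: 10:00–11:15, 13:00–13:15, 14:15–15:15, 15:45–16:15.
Common window lengths: 75, 15, 60, 30 min; longest is 75.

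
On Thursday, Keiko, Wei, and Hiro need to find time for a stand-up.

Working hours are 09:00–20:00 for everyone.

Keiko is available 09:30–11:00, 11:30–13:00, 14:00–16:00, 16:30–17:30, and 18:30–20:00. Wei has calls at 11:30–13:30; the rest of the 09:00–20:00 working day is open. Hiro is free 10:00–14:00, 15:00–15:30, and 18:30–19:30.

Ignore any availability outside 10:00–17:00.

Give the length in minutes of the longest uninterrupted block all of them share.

Wei free within 09:00–20:00: 09:00–11:30, 13:30–20:00.
Keiko ∩ Wei: 09:30–11:00, 14:00–16:00, 16:30–17:30, 18:30–20:00.
Keiko ∩ Wei ∩ Hiro: 10:00–11:00, 15:00–15:30, 18:30–19:30.
Restricted to 10:00–17:00: 10:00–11:00, 15:00–15:30.
Common window lengths: 60, 30 min; longest is 60.

60 minutes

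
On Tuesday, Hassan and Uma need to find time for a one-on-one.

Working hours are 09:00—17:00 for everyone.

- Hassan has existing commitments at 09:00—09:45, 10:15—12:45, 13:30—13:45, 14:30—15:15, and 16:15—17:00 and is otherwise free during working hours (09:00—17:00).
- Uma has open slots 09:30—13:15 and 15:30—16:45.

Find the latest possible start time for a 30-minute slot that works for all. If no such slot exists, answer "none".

15:45

Hassan free within 09:00–17:00: 09:45–10:15, 12:45–13:30, 13:45–14:30, 15:15–16:15.
Hassan ∩ Uma: 09:45–10:15, 12:45–13:15, 15:30–16:15.
Windows ≥ 30 min: 09:45–10:15, 12:45–13:15, 15:30–16:15.
Latest start in the last window 15:30–16:15 is 16:15 − 30 min = 15:45.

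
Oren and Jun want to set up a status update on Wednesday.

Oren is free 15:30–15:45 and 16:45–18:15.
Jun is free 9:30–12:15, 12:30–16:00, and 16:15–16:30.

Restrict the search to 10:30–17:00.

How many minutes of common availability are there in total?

15 minutes

Oren ∩ Jun: 15:30–15:45.
Restricted to 10:30–17:00: 15:30–15:45.
Total common minutes: 15.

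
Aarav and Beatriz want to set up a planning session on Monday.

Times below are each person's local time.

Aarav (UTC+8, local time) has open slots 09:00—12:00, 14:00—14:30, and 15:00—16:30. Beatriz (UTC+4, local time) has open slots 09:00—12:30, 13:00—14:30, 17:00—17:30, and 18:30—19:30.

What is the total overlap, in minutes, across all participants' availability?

120 minutes

Aarav → UTC: 01:00–04:00, 06:00–06:30, 07:00–08:30.
Beatriz → UTC: 05:00–08:30, 09:00–10:30, 13:00–13:30, 14:30–15:30.
Aarav ∩ Beatriz: 06:00–06:30, 07:00–08:30.
Total common minutes: 30 + 90 = 120.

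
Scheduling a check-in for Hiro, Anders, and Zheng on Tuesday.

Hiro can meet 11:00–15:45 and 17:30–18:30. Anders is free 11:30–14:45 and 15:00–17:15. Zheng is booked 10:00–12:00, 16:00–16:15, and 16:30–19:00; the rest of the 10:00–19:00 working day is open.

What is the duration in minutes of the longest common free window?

Zheng free within 10:00–19:00: 12:00–16:00, 16:15–16:30.
Hiro ∩ Anders: 11:30–14:45, 15:00–15:45.
Hiro ∩ Anders ∩ Zheng: 12:00–14:45, 15:00–15:45.
Common window lengths: 165, 45 min; longest is 165.

165 minutes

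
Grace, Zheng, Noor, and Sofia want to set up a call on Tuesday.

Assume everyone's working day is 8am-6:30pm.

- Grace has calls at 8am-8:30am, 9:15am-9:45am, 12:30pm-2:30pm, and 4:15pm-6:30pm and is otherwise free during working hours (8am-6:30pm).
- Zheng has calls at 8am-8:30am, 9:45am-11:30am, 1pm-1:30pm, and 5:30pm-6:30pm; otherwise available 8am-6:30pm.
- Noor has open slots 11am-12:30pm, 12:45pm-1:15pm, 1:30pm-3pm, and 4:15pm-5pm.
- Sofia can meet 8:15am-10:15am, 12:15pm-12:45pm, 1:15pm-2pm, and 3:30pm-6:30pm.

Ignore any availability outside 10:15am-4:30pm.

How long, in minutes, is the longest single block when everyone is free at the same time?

15 minutes

Grace free within 08:00–18:30: 08:30–09:15, 09:45–12:30, 14:30–16:15.
Zheng free within 08:00–18:30: 08:30–09:45, 11:30–13:00, 13:30–17:30.
Grace ∩ Zheng: 08:30–09:15, 11:30–12:30, 14:30–16:15.
Grace ∩ Zheng ∩ Noor: 11:30–12:30, 14:30–15:00.
Grace ∩ Zheng ∩ Noor ∩ Sofia: 12:15–12:30.
Restricted to 10:15–16:30: 12:15–12:30.
Single common window of 15 minutes.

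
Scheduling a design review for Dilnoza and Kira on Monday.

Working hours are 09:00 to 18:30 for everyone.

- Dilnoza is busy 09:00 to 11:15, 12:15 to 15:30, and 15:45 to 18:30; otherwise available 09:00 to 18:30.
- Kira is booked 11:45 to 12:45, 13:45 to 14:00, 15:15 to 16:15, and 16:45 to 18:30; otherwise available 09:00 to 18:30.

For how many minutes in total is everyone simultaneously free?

Dilnoza free within 09:00–18:30: 11:15–12:15, 15:30–15:45.
Kira free within 09:00–18:30: 09:00–11:45, 12:45–13:45, 14:00–15:15, 16:15–16:45.
Dilnoza ∩ Kira: 11:15–11:45.
Total common minutes: 30.

30 minutes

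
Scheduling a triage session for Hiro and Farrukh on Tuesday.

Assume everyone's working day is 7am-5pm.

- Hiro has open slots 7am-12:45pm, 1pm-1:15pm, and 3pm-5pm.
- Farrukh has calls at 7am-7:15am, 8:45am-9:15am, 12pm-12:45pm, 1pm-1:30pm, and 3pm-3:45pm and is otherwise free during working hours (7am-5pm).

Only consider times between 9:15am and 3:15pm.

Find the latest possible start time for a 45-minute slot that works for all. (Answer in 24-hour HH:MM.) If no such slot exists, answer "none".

11:15

Farrukh free within 07:00–17:00: 07:15–08:45, 09:15–12:00, 12:45–13:00, 13:30–15:00, 15:45–17:00.
Hiro ∩ Farrukh: 07:15–08:45, 09:15–12:00, 15:45–17:00.
Restricted to 09:15–15:15: 09:15–12:00.
Windows ≥ 45 min: 09:15–12:00.
Latest start in the last window 09:15–12:00 is 12:00 − 45 min = 11:15.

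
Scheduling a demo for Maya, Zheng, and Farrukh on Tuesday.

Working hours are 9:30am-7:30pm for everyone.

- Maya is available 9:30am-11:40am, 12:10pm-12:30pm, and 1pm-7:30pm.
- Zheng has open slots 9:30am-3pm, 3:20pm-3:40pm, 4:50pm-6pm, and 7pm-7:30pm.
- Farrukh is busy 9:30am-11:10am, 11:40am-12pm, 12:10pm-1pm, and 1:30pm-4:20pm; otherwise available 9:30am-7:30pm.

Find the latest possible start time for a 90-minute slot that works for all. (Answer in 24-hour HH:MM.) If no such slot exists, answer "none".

Farrukh free within 09:30–19:30: 11:10–11:40, 12:00–12:10, 13:00–13:30, 16:20–19:30.
Maya ∩ Zheng: 09:30–11:40, 12:10–12:30, 13:00–15:00, 15:20–15:40, 16:50–18:00, 19:00–19:30.
Maya ∩ Zheng ∩ Farrukh: 11:10–11:40, 13:00–13:30, 16:50–18:00, 19:00–19:30.
Windows ≥ 90 min: (none).

none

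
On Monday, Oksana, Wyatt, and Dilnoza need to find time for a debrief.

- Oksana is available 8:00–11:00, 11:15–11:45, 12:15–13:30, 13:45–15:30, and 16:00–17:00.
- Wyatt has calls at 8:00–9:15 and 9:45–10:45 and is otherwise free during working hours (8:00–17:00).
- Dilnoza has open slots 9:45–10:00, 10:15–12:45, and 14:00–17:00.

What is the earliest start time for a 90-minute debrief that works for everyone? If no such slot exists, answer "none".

14:00

Wyatt free within 08:00–17:00: 09:15–09:45, 10:45–17:00.
Oksana ∩ Wyatt: 09:15–09:45, 10:45–11:00, 11:15–11:45, 12:15–13:30, 13:45–15:30, 16:00–17:00.
Oksana ∩ Wyatt ∩ Dilnoza: 10:45–11:00, 11:15–11:45, 12:15–12:45, 14:00–15:30, 16:00–17:00.
Windows ≥ 90 min: 14:00–15:30.
Earliest such window starts at 14:00.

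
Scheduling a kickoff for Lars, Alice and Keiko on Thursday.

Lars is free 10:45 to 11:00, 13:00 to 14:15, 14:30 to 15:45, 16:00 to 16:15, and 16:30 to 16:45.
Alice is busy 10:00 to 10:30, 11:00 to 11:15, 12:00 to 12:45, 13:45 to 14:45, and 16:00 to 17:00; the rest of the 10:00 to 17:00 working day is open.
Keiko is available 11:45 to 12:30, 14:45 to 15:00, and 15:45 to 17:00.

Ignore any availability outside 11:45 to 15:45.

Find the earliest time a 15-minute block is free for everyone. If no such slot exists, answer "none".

Alice free within 10:00–17:00: 10:30–11:00, 11:15–12:00, 12:45–13:45, 14:45–16:00.
Lars ∩ Alice: 10:45–11:00, 13:00–13:45, 14:45–15:45.
Lars ∩ Alice ∩ Keiko: 14:45–15:00.
Restricted to 11:45–15:45: 14:45–15:00.
Windows ≥ 15 min: 14:45–15:00.
Earliest such window starts at 14:45.

14:45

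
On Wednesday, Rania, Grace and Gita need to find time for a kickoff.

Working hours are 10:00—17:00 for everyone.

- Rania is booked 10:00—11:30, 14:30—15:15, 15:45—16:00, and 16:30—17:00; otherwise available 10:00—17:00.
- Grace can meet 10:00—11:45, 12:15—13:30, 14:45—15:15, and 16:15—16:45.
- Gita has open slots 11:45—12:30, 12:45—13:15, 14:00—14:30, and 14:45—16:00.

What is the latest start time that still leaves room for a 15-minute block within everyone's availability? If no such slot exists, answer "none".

Rania free within 10:00–17:00: 11:30–14:30, 15:15–15:45, 16:00–16:30.
Rania ∩ Grace: 11:30–11:45, 12:15–13:30, 16:15–16:30.
Rania ∩ Grace ∩ Gita: 12:15–12:30, 12:45–13:15.
Windows ≥ 15 min: 12:15–12:30, 12:45–13:15.
Latest start in the last window 12:45–13:15 is 13:15 − 15 min = 13:00.

13:00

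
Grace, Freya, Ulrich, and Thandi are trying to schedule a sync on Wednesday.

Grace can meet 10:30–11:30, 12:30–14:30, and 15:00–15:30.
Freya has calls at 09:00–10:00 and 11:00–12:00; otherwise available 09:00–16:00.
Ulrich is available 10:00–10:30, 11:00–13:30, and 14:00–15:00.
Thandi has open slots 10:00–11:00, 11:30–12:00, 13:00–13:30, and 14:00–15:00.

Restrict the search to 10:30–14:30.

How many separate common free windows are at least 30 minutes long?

2

Freya free within 09:00–16:00: 10:00–11:00, 12:00–16:00.
Grace ∩ Freya: 10:30–11:00, 12:30–14:30, 15:00–15:30.
Grace ∩ Freya ∩ Ulrich: 12:30–13:30, 14:00–14:30.
Grace ∩ Freya ∩ Ulrich ∩ Thandi: 13:00–13:30, 14:00–14:30.
Restricted to 10:30–14:30: 13:00–13:30, 14:00–14:30.
Windows ≥ 30 min: 13:00–13:30, 14:00–14:30.
That's 2 windows.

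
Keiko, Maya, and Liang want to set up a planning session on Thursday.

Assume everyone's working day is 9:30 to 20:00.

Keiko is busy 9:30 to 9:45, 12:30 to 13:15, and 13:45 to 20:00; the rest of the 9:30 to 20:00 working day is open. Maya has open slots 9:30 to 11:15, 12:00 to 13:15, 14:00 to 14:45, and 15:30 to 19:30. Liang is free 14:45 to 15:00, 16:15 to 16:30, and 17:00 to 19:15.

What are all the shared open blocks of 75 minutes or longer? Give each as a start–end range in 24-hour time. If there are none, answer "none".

none

Keiko free within 09:30–20:00: 09:45–12:30, 13:15–13:45.
Keiko ∩ Maya: 09:45–11:15, 12:00–12:30.
Keiko ∩ Maya ∩ Liang: (none).
Windows ≥ 75 min: (none).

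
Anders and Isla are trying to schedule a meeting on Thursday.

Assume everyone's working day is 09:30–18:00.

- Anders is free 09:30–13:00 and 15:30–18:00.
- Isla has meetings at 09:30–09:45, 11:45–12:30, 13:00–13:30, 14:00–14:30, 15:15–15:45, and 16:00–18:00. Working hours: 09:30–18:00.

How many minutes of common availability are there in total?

165 minutes

Isla free within 09:30–18:00: 09:45–11:45, 12:30–13:00, 13:30–14:00, 14:30–15:15, 15:45–16:00.
Anders ∩ Isla: 09:45–11:45, 12:30–13:00, 15:45–16:00.
Total common minutes: 120 + 30 + 15 = 165.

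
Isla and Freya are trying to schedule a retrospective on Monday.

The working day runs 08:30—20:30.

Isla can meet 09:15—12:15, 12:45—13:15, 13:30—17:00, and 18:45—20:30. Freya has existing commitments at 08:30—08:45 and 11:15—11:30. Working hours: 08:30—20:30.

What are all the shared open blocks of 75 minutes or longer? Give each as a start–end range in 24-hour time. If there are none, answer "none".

09:15–11:15, 13:30–17:00, 18:45–20:30

Freya free within 08:30–20:30: 08:45–11:15, 11:30–20:30.
Isla ∩ Freya: 09:15–11:15, 11:30–12:15, 12:45–13:15, 13:30–17:00, 18:45–20:30.
Windows ≥ 75 min: 09:15–11:15, 13:30–17:00, 18:45–20:30.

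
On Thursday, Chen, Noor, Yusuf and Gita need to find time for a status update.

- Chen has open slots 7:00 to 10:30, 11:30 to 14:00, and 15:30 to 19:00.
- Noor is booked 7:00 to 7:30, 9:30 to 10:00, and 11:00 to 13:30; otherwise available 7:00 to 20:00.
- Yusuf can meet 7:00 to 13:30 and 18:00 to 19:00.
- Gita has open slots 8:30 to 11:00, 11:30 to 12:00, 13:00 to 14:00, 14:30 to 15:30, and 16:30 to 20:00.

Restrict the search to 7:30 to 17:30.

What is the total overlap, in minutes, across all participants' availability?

90 minutes

Noor free within 07:00–20:00: 07:30–09:30, 10:00–11:00, 13:30–20:00.
Chen ∩ Noor: 07:30–09:30, 10:00–10:30, 13:30–14:00, 15:30–19:00.
Chen ∩ Noor ∩ Yusuf: 07:30–09:30, 10:00–10:30, 18:00–19:00.
Chen ∩ Noor ∩ Yusuf ∩ Gita: 08:30–09:30, 10:00–10:30, 18:00–19:00.
Restricted to 07:30–17:30: 08:30–09:30, 10:00–10:30.
Total common minutes: 60 + 30 = 90.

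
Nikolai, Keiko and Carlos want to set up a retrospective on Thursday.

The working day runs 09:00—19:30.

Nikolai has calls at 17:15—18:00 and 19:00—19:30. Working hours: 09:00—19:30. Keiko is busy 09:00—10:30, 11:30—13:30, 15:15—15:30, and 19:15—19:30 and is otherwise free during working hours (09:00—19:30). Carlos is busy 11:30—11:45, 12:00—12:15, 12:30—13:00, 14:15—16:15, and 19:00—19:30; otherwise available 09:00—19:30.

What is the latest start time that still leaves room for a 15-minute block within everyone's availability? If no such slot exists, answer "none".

Nikolai free within 09:00–19:30: 09:00–17:15, 18:00–19:00.
Keiko free within 09:00–19:30: 10:30–11:30, 13:30–15:15, 15:30–19:15.
Carlos free within 09:00–19:30: 09:00–11:30, 11:45–12:00, 12:15–12:30, 13:00–14:15, 16:15–19:00.
Nikolai ∩ Keiko: 10:30–11:30, 13:30–15:15, 15:30–17:15, 18:00–19:00.
Nikolai ∩ Keiko ∩ Carlos: 10:30–11:30, 13:30–14:15, 16:15–17:15, 18:00–19:00.
Windows ≥ 15 min: 10:30–11:30, 13:30–14:15, 16:15–17:15, 18:00–19:00.
Latest start in the last window 18:00–19:00 is 19:00 − 15 min = 18:45.

18:45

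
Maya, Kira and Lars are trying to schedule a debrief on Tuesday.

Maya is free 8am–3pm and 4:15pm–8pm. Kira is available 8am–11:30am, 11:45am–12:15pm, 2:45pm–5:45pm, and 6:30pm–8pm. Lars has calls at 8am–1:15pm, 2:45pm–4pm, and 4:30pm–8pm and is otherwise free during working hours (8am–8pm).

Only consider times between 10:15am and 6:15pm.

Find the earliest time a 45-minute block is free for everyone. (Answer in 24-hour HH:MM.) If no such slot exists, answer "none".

none

Lars free within 08:00–20:00: 13:15–14:45, 16:00–16:30.
Maya ∩ Kira: 08:00–11:30, 11:45–12:15, 14:45–15:00, 16:15–17:45, 18:30–20:00.
Maya ∩ Kira ∩ Lars: 16:15–16:30.
Restricted to 10:15–18:15: 16:15–16:30.
Windows ≥ 45 min: (none).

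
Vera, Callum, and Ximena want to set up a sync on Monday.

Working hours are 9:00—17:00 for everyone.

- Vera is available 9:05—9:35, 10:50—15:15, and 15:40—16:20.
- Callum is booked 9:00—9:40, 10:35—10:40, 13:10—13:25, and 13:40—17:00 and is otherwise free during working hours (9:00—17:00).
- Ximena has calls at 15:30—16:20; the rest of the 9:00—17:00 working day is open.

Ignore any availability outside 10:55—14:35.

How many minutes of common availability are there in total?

150 minutes

Callum free within 09:00–17:00: 09:40–10:35, 10:40–13:10, 13:25–13:40.
Ximena free within 09:00–17:00: 09:00–15:30, 16:20–17:00.
Vera ∩ Callum: 10:50–13:10, 13:25–13:40.
Vera ∩ Callum ∩ Ximena: 10:50–13:10, 13:25–13:40.
Restricted to 10:55–14:35: 10:55–13:10, 13:25–13:40.
Total common minutes: 135 + 15 = 150.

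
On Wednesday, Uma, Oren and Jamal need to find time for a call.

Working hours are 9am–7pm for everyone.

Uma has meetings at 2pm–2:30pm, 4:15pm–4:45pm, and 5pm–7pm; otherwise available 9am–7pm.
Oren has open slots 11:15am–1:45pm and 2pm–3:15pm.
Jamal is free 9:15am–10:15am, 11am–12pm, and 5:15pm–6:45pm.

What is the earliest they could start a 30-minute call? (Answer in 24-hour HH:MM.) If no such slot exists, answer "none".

Uma free within 09:00–19:00: 09:00–14:00, 14:30–16:15, 16:45–17:00.
Uma ∩ Oren: 11:15–13:45, 14:30–15:15.
Uma ∩ Oren ∩ Jamal: 11:15–12:00.
Windows ≥ 30 min: 11:15–12:00.
Earliest such window starts at 11:15.

11:15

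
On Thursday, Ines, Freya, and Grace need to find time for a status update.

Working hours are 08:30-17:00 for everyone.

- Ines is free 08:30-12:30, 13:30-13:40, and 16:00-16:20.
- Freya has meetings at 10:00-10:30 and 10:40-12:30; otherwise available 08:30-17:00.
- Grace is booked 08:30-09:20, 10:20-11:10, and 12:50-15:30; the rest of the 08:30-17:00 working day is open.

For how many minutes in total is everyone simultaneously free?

60 minutes

Freya free within 08:30–17:00: 08:30–10:00, 10:30–10:40, 12:30–17:00.
Grace free within 08:30–17:00: 09:20–10:20, 11:10–12:50, 15:30–17:00.
Ines ∩ Freya: 08:30–10:00, 10:30–10:40, 13:30–13:40, 16:00–16:20.
Ines ∩ Freya ∩ Grace: 09:20–10:00, 16:00–16:20.
Total common minutes: 40 + 20 = 60.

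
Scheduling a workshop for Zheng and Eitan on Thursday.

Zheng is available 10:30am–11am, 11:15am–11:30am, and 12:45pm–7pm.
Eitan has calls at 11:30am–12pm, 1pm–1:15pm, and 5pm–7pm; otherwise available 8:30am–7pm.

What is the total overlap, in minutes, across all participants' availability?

285 minutes

Eitan free within 08:30–19:00: 08:30–11:30, 12:00–13:00, 13:15–17:00.
Zheng ∩ Eitan: 10:30–11:00, 11:15–11:30, 12:45–13:00, 13:15–17:00.
Total common minutes: 30 + 15 + 15 + 225 = 285.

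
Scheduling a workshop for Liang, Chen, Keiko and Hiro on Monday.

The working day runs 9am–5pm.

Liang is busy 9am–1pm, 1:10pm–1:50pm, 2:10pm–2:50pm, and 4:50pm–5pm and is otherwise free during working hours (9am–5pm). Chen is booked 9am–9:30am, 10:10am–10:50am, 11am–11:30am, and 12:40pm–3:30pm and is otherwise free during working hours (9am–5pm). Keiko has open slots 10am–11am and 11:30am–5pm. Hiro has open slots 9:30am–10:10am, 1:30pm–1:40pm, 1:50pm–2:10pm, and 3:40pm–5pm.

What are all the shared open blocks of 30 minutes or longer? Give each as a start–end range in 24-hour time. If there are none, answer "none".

Liang free within 09:00–17:00: 13:00–13:10, 13:50–14:10, 14:50–16:50.
Chen free within 09:00–17:00: 09:30–10:10, 10:50–11:00, 11:30–12:40, 15:30–17:00.
Liang ∩ Chen: 15:30–16:50.
Liang ∩ Chen ∩ Keiko: 15:30–16:50.
Liang ∩ Chen ∩ Keiko ∩ Hiro: 15:40–16:50.
Windows ≥ 30 min: 15:40–16:50.

15:40–16:50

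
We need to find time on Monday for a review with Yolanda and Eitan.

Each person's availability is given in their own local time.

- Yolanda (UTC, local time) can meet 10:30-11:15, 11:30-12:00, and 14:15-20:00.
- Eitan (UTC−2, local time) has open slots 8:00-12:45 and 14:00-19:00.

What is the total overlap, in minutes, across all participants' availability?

345 minutes

Yolanda → UTC: 10:30–11:15, 11:30–12:00, 14:15–20:00.
Eitan → UTC: 10:00–14:45, 16:00–21:00.
Yolanda ∩ Eitan: 10:30–11:15, 11:30–12:00, 14:15–14:45, 16:00–20:00.
Total common minutes: 45 + 30 + 30 + 240 = 345.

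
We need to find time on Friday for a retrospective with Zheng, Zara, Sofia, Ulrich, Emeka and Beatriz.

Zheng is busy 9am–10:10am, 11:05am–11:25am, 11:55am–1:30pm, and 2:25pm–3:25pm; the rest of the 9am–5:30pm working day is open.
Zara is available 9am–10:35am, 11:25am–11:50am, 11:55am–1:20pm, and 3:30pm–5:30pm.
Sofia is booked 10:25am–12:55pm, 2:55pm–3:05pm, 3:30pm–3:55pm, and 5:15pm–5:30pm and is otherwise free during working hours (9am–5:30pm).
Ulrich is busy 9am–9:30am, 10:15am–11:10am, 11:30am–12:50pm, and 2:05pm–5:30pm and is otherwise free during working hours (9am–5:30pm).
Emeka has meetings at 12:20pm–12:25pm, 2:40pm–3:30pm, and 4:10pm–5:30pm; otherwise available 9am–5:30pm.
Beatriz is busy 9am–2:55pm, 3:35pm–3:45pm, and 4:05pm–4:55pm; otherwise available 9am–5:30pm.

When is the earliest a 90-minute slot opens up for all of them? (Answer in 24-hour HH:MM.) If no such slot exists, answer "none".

Zheng free within 09:00–17:30: 10:10–11:05, 11:25–11:55, 13:30–14:25, 15:25–17:30.
Sofia free within 09:00–17:30: 09:00–10:25, 12:55–14:55, 15:05–15:30, 15:55–17:15.
Ulrich free within 09:00–17:30: 09:30–10:15, 11:10–11:30, 12:50–14:05.
Emeka free within 09:00–17:30: 09:00–12:20, 12:25–14:40, 15:30–16:10.
Beatriz free within 09:00–17:30: 14:55–15:35, 15:45–16:05, 16:55–17:30.
Zheng ∩ Zara: 10:10–10:35, 11:25–11:50, 15:30–17:30.
Zheng ∩ Zara ∩ Sofia: 10:10–10:25, 15:55–17:15.
Zheng ∩ Zara ∩ Sofia ∩ Ulrich: 10:10–10:15.
Zheng ∩ Zara ∩ Sofia ∩ Ulrich ∩ Emeka: 10:10–10:15.
Zheng ∩ Zara ∩ Sofia ∩ Ulrich ∩ Emeka ∩ Beatriz: (none).
Windows ≥ 90 min: (none).

none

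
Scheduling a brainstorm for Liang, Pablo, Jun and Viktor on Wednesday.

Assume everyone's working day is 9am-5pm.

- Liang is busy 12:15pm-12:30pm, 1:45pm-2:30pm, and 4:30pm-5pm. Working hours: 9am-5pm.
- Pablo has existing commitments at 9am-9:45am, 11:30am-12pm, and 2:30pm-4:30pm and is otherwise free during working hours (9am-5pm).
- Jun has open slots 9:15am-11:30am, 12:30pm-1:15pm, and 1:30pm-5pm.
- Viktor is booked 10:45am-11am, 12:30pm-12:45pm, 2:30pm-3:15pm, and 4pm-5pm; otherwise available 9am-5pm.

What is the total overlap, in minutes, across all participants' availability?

135 minutes

Liang free within 09:00–17:00: 09:00–12:15, 12:30–13:45, 14:30–16:30.
Pablo free within 09:00–17:00: 09:45–11:30, 12:00–14:30, 16:30–17:00.
Viktor free within 09:00–17:00: 09:00–10:45, 11:00–12:30, 12:45–14:30, 15:15–16:00.
Liang ∩ Pablo: 09:45–11:30, 12:00–12:15, 12:30–13:45.
Liang ∩ Pablo ∩ Jun: 09:45–11:30, 12:30–13:15, 13:30–13:45.
Liang ∩ Pablo ∩ Jun ∩ Viktor: 09:45–10:45, 11:00–11:30, 12:45–13:15, 13:30–13:45.
Total common minutes: 60 + 30 + 30 + 15 = 135.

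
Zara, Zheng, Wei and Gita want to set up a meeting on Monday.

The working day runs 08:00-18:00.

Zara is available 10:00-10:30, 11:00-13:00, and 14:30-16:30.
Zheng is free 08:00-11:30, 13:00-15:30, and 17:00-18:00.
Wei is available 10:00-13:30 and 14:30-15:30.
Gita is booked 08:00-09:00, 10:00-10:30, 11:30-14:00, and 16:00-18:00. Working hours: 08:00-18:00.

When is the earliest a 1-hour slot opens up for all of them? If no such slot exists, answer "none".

14:30

Gita free within 08:00–18:00: 09:00–10:00, 10:30–11:30, 14:00–16:00.
Zara ∩ Zheng: 10:00–10:30, 11:00–11:30, 14:30–15:30.
Zara ∩ Zheng ∩ Wei: 10:00–10:30, 11:00–11:30, 14:30–15:30.
Zara ∩ Zheng ∩ Wei ∩ Gita: 11:00–11:30, 14:30–15:30.
Windows ≥ 60 min: 14:30–15:30.
Earliest such window starts at 14:30.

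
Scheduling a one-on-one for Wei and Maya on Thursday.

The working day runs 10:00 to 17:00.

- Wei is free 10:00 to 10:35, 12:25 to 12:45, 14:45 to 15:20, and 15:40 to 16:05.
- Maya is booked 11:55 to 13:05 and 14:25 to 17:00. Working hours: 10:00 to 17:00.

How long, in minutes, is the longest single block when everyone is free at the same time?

Maya free within 10:00–17:00: 10:00–11:55, 13:05–14:25.
Wei ∩ Maya: 10:00–10:35.
Single common window of 35 minutes.

35 minutes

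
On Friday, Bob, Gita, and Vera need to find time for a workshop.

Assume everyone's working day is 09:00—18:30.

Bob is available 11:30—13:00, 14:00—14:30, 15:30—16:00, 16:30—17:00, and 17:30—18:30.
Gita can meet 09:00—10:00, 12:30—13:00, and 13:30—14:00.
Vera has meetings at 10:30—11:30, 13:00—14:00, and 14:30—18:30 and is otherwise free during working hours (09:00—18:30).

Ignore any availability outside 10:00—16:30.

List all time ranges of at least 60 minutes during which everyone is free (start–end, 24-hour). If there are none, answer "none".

none

Vera free within 09:00–18:30: 09:00–10:30, 11:30–13:00, 14:00–14:30.
Bob ∩ Gita: 12:30–13:00.
Bob ∩ Gita ∩ Vera: 12:30–13:00.
Restricted to 10:00–16:30: 12:30–13:00.
Windows ≥ 60 min: (none).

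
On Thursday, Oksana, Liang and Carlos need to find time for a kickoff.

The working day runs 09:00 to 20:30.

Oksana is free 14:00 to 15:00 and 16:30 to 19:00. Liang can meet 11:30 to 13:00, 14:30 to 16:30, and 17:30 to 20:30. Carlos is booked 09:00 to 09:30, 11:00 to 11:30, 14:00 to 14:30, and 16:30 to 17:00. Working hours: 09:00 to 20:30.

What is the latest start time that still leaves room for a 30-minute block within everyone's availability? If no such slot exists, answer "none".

18:30

Carlos free within 09:00–20:30: 09:30–11:00, 11:30–14:00, 14:30–16:30, 17:00–20:30.
Oksana ∩ Liang: 14:30–15:00, 17:30–19:00.
Oksana ∩ Liang ∩ Carlos: 14:30–15:00, 17:30–19:00.
Windows ≥ 30 min: 14:30–15:00, 17:30–19:00.
Latest start in the last window 17:30–19:00 is 19:00 − 30 min = 18:30.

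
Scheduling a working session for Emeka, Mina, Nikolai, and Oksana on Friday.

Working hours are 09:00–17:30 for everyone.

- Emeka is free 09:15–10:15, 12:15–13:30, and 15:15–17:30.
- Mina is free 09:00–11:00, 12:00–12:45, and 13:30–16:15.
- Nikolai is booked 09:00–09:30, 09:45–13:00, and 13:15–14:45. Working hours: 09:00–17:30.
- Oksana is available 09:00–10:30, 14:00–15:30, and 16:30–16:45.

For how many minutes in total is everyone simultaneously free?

30 minutes

Nikolai free within 09:00–17:30: 09:30–09:45, 13:00–13:15, 14:45–17:30.
Emeka ∩ Mina: 09:15–10:15, 12:15–12:45, 15:15–16:15.
Emeka ∩ Mina ∩ Nikolai: 09:30–09:45, 15:15–16:15.
Emeka ∩ Mina ∩ Nikolai ∩ Oksana: 09:30–09:45, 15:15–15:30.
Total common minutes: 15 + 15 = 30.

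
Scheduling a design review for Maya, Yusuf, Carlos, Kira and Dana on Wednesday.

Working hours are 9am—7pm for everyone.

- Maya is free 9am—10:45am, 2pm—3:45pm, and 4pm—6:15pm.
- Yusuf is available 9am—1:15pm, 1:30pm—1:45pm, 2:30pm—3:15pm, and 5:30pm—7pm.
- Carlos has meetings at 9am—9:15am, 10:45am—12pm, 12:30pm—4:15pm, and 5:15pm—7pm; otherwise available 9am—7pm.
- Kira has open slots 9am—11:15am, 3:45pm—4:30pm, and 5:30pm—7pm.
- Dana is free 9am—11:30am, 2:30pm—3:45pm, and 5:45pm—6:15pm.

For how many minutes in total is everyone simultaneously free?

90 minutes

Carlos free within 09:00–19:00: 09:15–10:45, 12:00–12:30, 16:15–17:15.
Maya ∩ Yusuf: 09:00–10:45, 14:30–15:15, 17:30–18:15.
Maya ∩ Yusuf ∩ Carlos: 09:15–10:45.
Maya ∩ Yusuf ∩ Carlos ∩ Kira: 09:15–10:45.
Maya ∩ Yusuf ∩ Carlos ∩ Kira ∩ Dana: 09:15–10:45.
Total common minutes: 90.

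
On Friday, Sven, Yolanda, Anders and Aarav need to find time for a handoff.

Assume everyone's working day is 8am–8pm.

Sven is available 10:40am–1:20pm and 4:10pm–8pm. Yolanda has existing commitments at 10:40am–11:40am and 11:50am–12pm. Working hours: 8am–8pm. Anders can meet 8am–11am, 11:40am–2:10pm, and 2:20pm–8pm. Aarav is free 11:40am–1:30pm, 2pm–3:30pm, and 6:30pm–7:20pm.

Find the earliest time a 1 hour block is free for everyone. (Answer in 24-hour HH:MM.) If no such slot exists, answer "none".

12:00

Yolanda free within 08:00–20:00: 08:00–10:40, 11:40–11:50, 12:00–20:00.
Sven ∩ Yolanda: 11:40–11:50, 12:00–13:20, 16:10–20:00.
Sven ∩ Yolanda ∩ Anders: 11:40–11:50, 12:00–13:20, 16:10–20:00.
Sven ∩ Yolanda ∩ Anders ∩ Aarav: 11:40–11:50, 12:00–13:20, 18:30–19:20.
Windows ≥ 60 min: 12:00–13:20.
Earliest such window starts at 12:00.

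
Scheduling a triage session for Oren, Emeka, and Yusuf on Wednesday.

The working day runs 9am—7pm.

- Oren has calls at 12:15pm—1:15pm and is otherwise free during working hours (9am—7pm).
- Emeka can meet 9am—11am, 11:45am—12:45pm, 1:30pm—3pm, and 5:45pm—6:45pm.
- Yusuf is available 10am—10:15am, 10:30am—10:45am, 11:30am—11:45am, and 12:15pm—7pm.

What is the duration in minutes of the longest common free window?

90 minutes

Oren free within 09:00–19:00: 09:00–12:15, 13:15–19:00.
Oren ∩ Emeka: 09:00–11:00, 11:45–12:15, 13:30–15:00, 17:45–18:45.
Oren ∩ Emeka ∩ Yusuf: 10:00–10:15, 10:30–10:45, 13:30–15:00, 17:45–18:45.
Common window lengths: 15, 15, 90, 60 min; longest is 90.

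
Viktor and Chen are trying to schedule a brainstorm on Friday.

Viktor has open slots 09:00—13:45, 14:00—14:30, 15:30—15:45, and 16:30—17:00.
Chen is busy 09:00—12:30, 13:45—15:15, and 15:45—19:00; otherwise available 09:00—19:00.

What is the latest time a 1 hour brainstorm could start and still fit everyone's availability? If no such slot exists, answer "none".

Chen free within 09:00–19:00: 12:30–13:45, 15:15–15:45.
Viktor ∩ Chen: 12:30–13:45, 15:30–15:45.
Windows ≥ 60 min: 12:30–13:45.
Latest start in the last window 12:30–13:45 is 13:45 − 60 min = 12:45.

12:45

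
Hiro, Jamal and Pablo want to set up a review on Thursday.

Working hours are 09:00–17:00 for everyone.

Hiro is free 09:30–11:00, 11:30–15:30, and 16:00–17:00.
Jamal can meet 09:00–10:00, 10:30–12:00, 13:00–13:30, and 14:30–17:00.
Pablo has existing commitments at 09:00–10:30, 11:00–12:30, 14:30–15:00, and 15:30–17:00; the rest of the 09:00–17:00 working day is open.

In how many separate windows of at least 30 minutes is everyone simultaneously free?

Pablo free within 09:00–17:00: 10:30–11:00, 12:30–14:30, 15:00–15:30.
Hiro ∩ Jamal: 09:30–10:00, 10:30–11:00, 11:30–12:00, 13:00–13:30, 14:30–15:30, 16:00–17:00.
Hiro ∩ Jamal ∩ Pablo: 10:30–11:00, 13:00–13:30, 15:00–15:30.
Windows ≥ 30 min: 10:30–11:00, 13:00–13:30, 15:00–15:30.
That's 3 windows.

3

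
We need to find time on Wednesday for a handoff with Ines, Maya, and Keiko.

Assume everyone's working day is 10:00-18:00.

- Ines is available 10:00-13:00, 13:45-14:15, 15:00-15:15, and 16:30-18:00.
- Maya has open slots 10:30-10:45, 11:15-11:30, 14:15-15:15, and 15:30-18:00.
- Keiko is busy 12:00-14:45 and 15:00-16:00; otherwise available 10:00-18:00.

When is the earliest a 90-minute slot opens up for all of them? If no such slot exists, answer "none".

16:30

Keiko free within 10:00–18:00: 10:00–12:00, 14:45–15:00, 16:00–18:00.
Ines ∩ Maya: 10:30–10:45, 11:15–11:30, 15:00–15:15, 16:30–18:00.
Ines ∩ Maya ∩ Keiko: 10:30–10:45, 11:15–11:30, 16:30–18:00.
Windows ≥ 90 min: 16:30–18:00.
Earliest such window starts at 16:30.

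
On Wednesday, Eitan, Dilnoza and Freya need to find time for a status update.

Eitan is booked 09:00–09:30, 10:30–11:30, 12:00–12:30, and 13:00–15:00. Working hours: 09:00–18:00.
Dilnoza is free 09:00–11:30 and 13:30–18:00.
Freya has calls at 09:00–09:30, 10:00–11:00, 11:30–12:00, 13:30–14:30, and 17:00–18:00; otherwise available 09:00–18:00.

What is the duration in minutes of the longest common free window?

120 minutes

Eitan free within 09:00–18:00: 09:30–10:30, 11:30–12:00, 12:30–13:00, 15:00–18:00.
Freya free within 09:00–18:00: 09:30–10:00, 11:00–11:30, 12:00–13:30, 14:30–17:00.
Eitan ∩ Dilnoza: 09:30–10:30, 15:00–18:00.
Eitan ∩ Dilnoza ∩ Freya: 09:30–10:00, 15:00–17:00.
Common window lengths: 30, 120 min; longest is 120.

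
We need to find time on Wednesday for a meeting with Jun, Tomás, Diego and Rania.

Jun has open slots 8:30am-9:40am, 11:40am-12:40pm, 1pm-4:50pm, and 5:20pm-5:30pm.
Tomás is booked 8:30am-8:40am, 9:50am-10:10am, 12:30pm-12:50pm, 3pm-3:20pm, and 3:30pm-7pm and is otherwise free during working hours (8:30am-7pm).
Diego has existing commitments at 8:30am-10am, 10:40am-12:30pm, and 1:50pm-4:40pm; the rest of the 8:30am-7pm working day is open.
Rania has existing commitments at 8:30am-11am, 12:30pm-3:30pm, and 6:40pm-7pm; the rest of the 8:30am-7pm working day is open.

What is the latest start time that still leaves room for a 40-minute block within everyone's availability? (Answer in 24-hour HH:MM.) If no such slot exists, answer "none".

Tomás free within 08:30–19:00: 08:40–09:50, 10:10–12:30, 12:50–15:00, 15:20–15:30.
Diego free within 08:30–19:00: 10:00–10:40, 12:30–13:50, 16:40–19:00.
Rania free within 08:30–19:00: 11:00–12:30, 15:30–18:40.
Jun ∩ Tomás: 08:40–09:40, 11:40–12:30, 13:00–15:00, 15:20–15:30.
Jun ∩ Tomás ∩ Diego: 13:00–13:50.
Jun ∩ Tomás ∩ Diego ∩ Rania: (none).
Windows ≥ 40 min: (none).

none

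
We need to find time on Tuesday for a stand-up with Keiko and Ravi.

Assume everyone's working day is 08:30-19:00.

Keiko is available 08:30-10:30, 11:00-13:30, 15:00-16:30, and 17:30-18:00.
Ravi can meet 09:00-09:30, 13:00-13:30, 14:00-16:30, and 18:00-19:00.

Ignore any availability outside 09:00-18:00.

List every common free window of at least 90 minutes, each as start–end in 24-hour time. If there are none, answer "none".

15:00–16:30

Keiko ∩ Ravi: 09:00–09:30, 13:00–13:30, 15:00–16:30.
Restricted to 09:00–18:00: 09:00–09:30, 13:00–13:30, 15:00–16:30.
Windows ≥ 90 min: 15:00–16:30.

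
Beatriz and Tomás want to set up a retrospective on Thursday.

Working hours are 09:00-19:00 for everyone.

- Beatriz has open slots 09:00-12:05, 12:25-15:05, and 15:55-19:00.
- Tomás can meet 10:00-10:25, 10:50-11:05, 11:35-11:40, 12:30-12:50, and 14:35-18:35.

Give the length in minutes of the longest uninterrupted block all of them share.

160 minutes

Beatriz ∩ Tomás: 10:00–10:25, 10:50–11:05, 11:35–11:40, 12:30–12:50, 14:35–15:05, 15:55–18:35.
Common window lengths: 25, 15, 5, 20, 30, 160 min; longest is 160.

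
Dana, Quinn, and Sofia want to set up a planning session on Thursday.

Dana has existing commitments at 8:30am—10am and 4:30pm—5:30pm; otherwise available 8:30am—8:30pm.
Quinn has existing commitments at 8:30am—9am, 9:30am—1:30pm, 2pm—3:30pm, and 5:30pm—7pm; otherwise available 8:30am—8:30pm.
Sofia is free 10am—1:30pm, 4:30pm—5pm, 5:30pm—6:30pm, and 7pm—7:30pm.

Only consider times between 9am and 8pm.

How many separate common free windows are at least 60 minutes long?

0

Dana free within 08:30–20:30: 10:00–16:30, 17:30–20:30.
Quinn free within 08:30–20:30: 09:00–09:30, 13:30–14:00, 15:30–17:30, 19:00–20:30.
Dana ∩ Quinn: 13:30–14:00, 15:30–16:30, 19:00–20:30.
Dana ∩ Quinn ∩ Sofia: 19:00–19:30.
Restricted to 09:00–20:00: 19:00–19:30.
Windows ≥ 60 min: (none).
That's 0 windows.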